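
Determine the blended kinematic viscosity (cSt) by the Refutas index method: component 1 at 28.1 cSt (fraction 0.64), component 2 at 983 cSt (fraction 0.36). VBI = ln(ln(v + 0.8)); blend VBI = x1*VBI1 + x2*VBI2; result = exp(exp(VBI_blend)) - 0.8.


Refutas method: VBN_i = 14.534*ln(ln(visc_i + 0.8)) + 10.975, blended linearly by mass fraction; since VBN is linear in VBI_i = ln(ln(visc_i + 0.8)) and the fractions sum to 1, blend VBI directly: visc = exp(exp(VBI_blend)) - 0.8
VBI_1 = ln(ln(28.1 + 0.8)) = 1.21308
VBI_2 = ln(ln(983 + 0.8)) = 1.93028
VBI_blend = 0.64 * 1.21308 + 0.36 * 1.93028 = 1.47127
visc_blend = exp(exp(1.47127)) - 0.8 = 77.05

77.05 cSt


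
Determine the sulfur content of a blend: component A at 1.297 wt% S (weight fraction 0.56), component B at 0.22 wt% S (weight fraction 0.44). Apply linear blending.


Linear sulfur blending: S_blend = x1*S1 + x2*S2
Contribution 1: 0.56 * 1.297 = 0.72632 wt%
Contribution 2: 0.44 * 0.22 = 0.0968 wt%
S_blend = 0.72632 + 0.0968 = 0.82312

0.82312 wt%


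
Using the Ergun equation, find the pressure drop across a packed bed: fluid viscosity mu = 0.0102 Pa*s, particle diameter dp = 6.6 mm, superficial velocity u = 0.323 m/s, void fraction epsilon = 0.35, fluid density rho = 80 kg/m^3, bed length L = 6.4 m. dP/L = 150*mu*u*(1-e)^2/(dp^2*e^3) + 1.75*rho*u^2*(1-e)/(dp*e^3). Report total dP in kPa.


dp = 6.6 mm = 0.0066 m
Viscous term = 150*0.0102*0.323*(1-0.35)^2 / (0.0066^2*0.35^3) = 111797
Inertial term = 1.75*80*0.323^2*(1-0.35) / (0.0066*0.35^3) = 33550.5
dP/L = 111797 + 33550.5 = 145348 Pa/m
dP = 145348 * 6.4 / 1000 = 930.2 kPa

930.2 kPa


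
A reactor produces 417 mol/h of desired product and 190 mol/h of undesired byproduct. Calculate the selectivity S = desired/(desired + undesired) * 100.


Selectivity = desired / (desired + undesired) * 100
Total products = 417 + 190 = 607 mol/h
S = 417 / 607 * 100
= 0.6870 * 100
= 68.70 %

68.70 %


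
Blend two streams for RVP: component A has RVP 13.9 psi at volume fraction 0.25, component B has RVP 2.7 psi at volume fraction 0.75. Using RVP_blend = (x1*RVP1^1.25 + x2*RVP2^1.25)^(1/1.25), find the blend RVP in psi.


Chevron index: RVP_blend = (sum xi*RVPi^1.25)^(1/1.25)
RVP^1.25 terms: 0.25 * 13.9^1.25 + 0.75 * 2.7^1.25 = 9.30555
RVP_blend = 9.30555^(1/1.25) = 5.957

5.957 psi


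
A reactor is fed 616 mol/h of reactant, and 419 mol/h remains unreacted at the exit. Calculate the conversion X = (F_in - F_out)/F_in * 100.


X = (F_in - F_out) / F_in * 100
Moles reacted = 616 - 419 = 197
X = 197 / 616 * 100
= 0.3198 * 100
= 31.98 %

31.98 %


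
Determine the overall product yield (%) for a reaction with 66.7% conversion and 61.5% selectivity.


Overall yield = conversion (%) * selectivity (%) / 100
Conversion = 66.7%, Selectivity = 61.5%
Y = 66.7 * 61.5 / 100
= 41.0205 %

41.0205 %


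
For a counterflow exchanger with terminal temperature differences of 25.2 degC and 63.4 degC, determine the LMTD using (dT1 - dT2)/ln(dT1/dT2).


LMTD = (dT1 - dT2) / ln(dT1/dT2)
= (25.2 - 63.4) / ln(25.2 / 63.4) = -38.2 / -0.92262 = 41.40

41.40 degC


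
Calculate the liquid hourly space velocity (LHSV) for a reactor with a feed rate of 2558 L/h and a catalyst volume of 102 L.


LHSV = volumetric feed rate / catalyst volume
= 2558 L/h / 102 L
= 25.08 h^-1

25.08 h^-1


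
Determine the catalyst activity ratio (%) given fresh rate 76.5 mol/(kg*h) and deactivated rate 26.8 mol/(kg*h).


Activity (%) = (rate_used / rate_fresh) * 100
rate_used = 26.8, rate_fresh = 76.5
= (26.8 / 76.5) * 100
= 0.3503 * 100 = 35.03

35.03 %


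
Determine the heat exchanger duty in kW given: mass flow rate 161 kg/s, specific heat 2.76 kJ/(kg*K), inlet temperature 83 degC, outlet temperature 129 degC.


Q = m_dot * cp * delta_T
delta_T = 129 - 83 = 46 K
Q = 161 * 2.76 * 46
= 444.36 * 46
= 20440.56 kW

20440.56 kW


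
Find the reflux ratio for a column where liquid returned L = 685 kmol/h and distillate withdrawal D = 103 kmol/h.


Reflux ratio definition: R = L / D (liquid returned / distillate withdrawn)
L = 685 kmol/h, D = 103 kmol/h
R = 685 / 103 = 6.650

6.650


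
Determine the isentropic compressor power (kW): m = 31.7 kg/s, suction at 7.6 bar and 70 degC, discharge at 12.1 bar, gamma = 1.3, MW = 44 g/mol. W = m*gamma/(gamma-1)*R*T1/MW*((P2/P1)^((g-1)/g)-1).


Isentropic work: W = m*(gamma/(gamma-1))*(R*T1/MW)*((P2/P1)^((gamma-1)/gamma) - 1)
T1 = 70 + 273.15 = 343.15 K
Pressure ratio = 12.1 / 7.6 = 1.59211
Exponent = (1.3 - 1)/1.3 = 0.230769
(P2/P1)^exp - 1 = 1.59211^0.230769 - 1 = 0.113292
W = 31.7 * 1.3 / 0.3 * 8.314 * 343.15 / 44 * 0.113292 = 1009

1009 kW


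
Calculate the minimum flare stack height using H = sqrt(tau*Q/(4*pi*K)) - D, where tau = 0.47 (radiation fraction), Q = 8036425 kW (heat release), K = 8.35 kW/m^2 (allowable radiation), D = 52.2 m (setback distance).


tau*Q/(4*pi*K) = 0.47 * 8036425 / (4 * pi * 8.35) = 35996.8
sqrt(35996.8) = 189.728
H = 189.728 - 52.2 = 137.5

137.5 m


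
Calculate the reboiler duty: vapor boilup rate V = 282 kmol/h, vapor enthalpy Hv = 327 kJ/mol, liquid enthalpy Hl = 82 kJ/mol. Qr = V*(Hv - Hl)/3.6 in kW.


Qr = 282 * (327 - 82) / 3.6 = 282 * 245 / 3.6 = 19190

19190 kW


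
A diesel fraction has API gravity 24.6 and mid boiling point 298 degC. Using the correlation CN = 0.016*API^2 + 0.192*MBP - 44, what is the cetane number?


CN = 0.016 * 24.6^2 + 0.192 * 298 - 44
CN = 9.68256 + 57.216 - 44 = 22.89856

22.89856


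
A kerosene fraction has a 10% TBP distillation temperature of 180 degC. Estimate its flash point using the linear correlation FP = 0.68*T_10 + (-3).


FP = 0.68 * 180 + (-3) = 119.4

119.4 degC


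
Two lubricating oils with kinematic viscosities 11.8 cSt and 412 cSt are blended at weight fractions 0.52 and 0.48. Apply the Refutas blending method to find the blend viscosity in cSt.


Refutas method: VBN_i = 14.534*ln(ln(visc_i + 0.8)) + 10.975, blended linearly by mass fraction; since VBN is linear in VBI_i = ln(ln(visc_i + 0.8)) and the fractions sum to 1, blend VBI directly: visc = exp(exp(VBI_blend)) - 0.8
VBI_1 = ln(ln(11.8 + 0.8)) = 0.929679
VBI_2 = ln(ln(412 + 0.8)) = 1.79558
VBI_blend = 0.52 * 0.929679 + 0.48 * 1.79558 = 1.34531
visc_blend = exp(exp(1.34531)) - 0.8 = 45.70

45.70 cSt


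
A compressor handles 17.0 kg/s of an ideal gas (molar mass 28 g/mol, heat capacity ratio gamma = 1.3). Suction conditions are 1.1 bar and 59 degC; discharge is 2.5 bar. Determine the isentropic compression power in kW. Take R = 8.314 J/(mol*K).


Isentropic work: W = m*(gamma/(gamma-1))*(R*T1/MW)*((P2/P1)^((gamma-1)/gamma) - 1)
T1 = 59 + 273.15 = 332.15 K
Pressure ratio = 2.5 / 1.1 = 2.27273
Exponent = (1.3 - 1)/1.3 = 0.230769
(P2/P1)^exp - 1 = 2.27273^0.230769 - 1 = 0.208593
W = 17.0 * 1.3 / 0.3 * 8.314 * 332.15 / 28 * 0.208593 = 1516

1516 kW


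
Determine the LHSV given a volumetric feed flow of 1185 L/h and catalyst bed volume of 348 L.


LHSV = volumetric feed rate / catalyst volume
= 1185 L/h / 348 L
= 3.405 h^-1

3.405 h^-1


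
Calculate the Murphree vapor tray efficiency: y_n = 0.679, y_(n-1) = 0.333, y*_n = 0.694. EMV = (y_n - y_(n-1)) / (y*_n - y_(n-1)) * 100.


Murphree vapor efficiency: EMV = (y_n - y_(n-1)) / (y*_n - y_(n-1)) * 100
EMV = (0.679 - 0.333) / (0.694 - 0.333) * 100 = 0.346 / 0.361 * 100 = 95.84

95.84 %


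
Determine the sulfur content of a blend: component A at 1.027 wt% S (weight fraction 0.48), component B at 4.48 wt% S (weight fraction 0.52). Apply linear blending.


Linear sulfur blending: S_blend = x1*S1 + x2*S2
Contribution 1: 0.48 * 1.027 = 0.49296 wt%
Contribution 2: 0.52 * 4.48 = 2.3296 wt%
S_blend = 0.49296 + 2.3296 = 2.82256

2.82256 wt%


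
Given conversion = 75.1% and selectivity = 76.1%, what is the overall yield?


Overall yield = conversion (%) * selectivity (%) / 100
Conversion = 75.1%, Selectivity = 76.1%
Y = 75.1 * 76.1 / 100
= 57.1511 %

57.1511 %


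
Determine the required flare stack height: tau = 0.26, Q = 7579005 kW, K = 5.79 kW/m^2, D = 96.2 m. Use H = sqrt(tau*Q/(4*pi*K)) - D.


tau*Q/(4*pi*K) = 0.26 * 7579005 / (4 * pi * 5.79) = 27083
sqrt(27083) = 164.569
H = 164.569 - 96.2 = 68.37

68.37 m


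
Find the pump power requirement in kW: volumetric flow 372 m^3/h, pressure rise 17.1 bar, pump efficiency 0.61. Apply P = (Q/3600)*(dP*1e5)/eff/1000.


Q = 372 / 3600 = 0.103333 m^3/s
P = 0.103333 * (17.1 * 1e5) / 0.61 / 1000 = 289.7

289.7 kW


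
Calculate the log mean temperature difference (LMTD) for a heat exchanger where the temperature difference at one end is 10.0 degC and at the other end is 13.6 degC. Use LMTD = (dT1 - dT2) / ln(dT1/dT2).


LMTD = (dT1 - dT2) / ln(dT1/dT2)
= (10.0 - 13.6) / ln(10.0 / 13.6) = -3.6 / -0.307485 = 11.71

11.71 degC


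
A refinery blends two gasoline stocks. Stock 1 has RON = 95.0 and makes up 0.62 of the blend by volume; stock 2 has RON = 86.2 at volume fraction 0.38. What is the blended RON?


Linear blending: RON_blend = sum(vi * RONi)
Contribution 1: 0.62 * 95.0 = 58.9
Contribution 2: 0.38 * 86.2 = 32.756
RON_blend = 58.9 + 32.756 = 91.656

91.656


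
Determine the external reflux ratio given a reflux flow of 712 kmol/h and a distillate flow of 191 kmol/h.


Reflux ratio definition: R = L / D (liquid returned / distillate withdrawn)
L = 712 kmol/h, D = 191 kmol/h
R = 712 / 191 = 3.728

3.728


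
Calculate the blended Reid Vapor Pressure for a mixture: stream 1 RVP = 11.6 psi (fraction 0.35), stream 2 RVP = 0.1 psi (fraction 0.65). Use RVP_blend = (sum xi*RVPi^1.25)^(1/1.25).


Chevron index: RVP_blend = (sum xi*RVPi^1.25)^(1/1.25)
RVP^1.25 terms: 0.35 * 11.6^1.25 + 0.65 * 0.1^1.25 = 7.52929
RVP_blend = 7.52929^(1/1.25) = 5.028

5.028 psi


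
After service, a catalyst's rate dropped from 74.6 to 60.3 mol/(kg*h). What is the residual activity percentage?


Activity (%) = (rate_used / rate_fresh) * 100
rate_used = 60.3, rate_fresh = 74.6
= (60.3 / 74.6) * 100
= 0.8083 * 100 = 80.83

80.83 %


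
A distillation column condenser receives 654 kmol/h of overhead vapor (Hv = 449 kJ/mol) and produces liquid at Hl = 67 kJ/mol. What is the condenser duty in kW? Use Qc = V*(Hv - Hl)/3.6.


Qc = 654 * (449 - 67) / 3.6 = 654 * 382 / 3.6 = 69400

69400 kW


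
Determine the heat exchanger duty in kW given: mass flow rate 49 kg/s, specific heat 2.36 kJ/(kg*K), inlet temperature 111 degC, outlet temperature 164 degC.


Q = m_dot * cp * delta_T
delta_T = 164 - 111 = 53 K
Q = 49 * 2.36 * 53
= 115.64 * 53
= 6128.92 kW

6128.92 kW


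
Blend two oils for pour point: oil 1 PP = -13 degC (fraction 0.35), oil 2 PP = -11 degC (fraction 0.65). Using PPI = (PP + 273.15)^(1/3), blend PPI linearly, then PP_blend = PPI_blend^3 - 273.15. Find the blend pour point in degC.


PPI_1 = (-13 + 273.15)^(1/3) = 6.383731
PPI_2 = (-11 + 273.15)^(1/3) = 6.400049
PPI_blend = 0.35 * 6.383731 + 0.65 * 6.400049 = 6.394338
PP_blend = 6.394338^3 - 273.15 = 261.4489 - 273.15 = -11.7

-11.7 degC


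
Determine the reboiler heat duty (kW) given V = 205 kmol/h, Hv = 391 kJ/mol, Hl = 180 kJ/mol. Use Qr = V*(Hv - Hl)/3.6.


Qr = 205 * (391 - 180) / 3.6 = 205 * 211 / 3.6 = 12020

12020 kW


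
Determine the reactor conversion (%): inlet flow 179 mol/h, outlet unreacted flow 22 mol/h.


X = (F_in - F_out) / F_in * 100
Moles reacted = 179 - 22 = 157
X = 157 / 179 * 100
= 0.8771 * 100
= 87.71 %

87.71 %


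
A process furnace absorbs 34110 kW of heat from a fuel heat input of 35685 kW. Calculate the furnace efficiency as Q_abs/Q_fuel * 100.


Furnace efficiency = Q_absorbed / Q_fuel * 100
= 34110 / 35685 * 100 = 95.59

95.59 %


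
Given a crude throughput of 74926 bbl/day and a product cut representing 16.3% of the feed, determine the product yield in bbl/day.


Crude throughput = 74926 bbl/day
Fraction yield = 16.3%
yield = throughput * fraction / 100
yield = 74926 * 16.3 / 100 = 12212.938

12212.938 bbl/day


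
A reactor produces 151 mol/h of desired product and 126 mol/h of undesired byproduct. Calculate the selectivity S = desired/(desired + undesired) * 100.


Selectivity = desired / (desired + undesired) * 100
Total products = 151 + 126 = 277 mol/h
S = 151 / 277 * 100
= 0.5451 * 100
= 54.51 %

54.51 %


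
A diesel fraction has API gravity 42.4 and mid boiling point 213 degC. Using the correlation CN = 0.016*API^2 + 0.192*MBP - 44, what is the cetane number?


CN = 0.016 * 42.4^2 + 0.192 * 213 - 44
CN = 28.76416 + 40.896 - 44 = 25.66016

25.66016


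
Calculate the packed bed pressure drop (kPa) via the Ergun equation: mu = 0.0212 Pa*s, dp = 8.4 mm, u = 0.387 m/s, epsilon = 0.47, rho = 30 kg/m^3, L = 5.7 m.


dp = 8.4 mm = 0.0084 m
Viscous term = 150*0.0212*0.387*(1-0.47)^2 / (0.0084^2*0.47^3) = 47188.7
Inertial term = 1.75*30*0.387^2*(1-0.47) / (0.0084*0.47^3) = 4778.42
dP/L = 47188.7 + 4778.42 = 51967.1 Pa/m
dP = 51967.1 * 5.7 / 1000 = 296.2 kPa

296.2 kPa


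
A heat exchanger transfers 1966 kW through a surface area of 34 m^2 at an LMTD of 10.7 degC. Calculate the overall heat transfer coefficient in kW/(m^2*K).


From Q = U*A*LMTD, U = Q / (A * LMTD)
U = 1966 / (34 * 10.7) = 1966 / 363.8 = 5.404

5.404 kW/(m^2*K)


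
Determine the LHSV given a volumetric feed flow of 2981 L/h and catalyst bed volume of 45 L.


LHSV = volumetric feed rate / catalyst volume
= 2981 L/h / 45 L
= 66.24 h^-1

66.24 h^-1


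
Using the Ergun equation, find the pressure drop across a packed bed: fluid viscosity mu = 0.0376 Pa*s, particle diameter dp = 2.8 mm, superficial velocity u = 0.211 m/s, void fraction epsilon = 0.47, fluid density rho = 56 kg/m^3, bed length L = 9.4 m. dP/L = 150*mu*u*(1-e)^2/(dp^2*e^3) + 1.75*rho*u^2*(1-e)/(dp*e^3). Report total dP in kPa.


dp = 2.8 mm = 0.0028 m
Viscous term = 150*0.0376*0.211*(1-0.47)^2 / (0.0028^2*0.47^3) = 410680
Inertial term = 1.75*56*0.211^2*(1-0.47) / (0.0028*0.47^3) = 7954.54
dP/L = 410680 + 7954.54 = 418635 Pa/m
dP = 418635 * 9.4 / 1000 = 3935 kPa

3935 kPa


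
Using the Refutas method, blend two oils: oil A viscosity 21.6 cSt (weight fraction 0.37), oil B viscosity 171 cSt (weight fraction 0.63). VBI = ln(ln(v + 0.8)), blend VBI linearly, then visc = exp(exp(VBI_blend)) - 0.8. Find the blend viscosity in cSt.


Refutas method: VBN_i = 14.534*ln(ln(visc_i + 0.8)) + 10.975, blended linearly by mass fraction; since VBN is linear in VBI_i = ln(ln(visc_i + 0.8)) and the fractions sum to 1, blend VBI directly: visc = exp(exp(VBI_blend)) - 0.8
VBI_1 = ln(ln(21.6 + 0.8)) = 1.13432
VBI_2 = ln(ln(171 + 0.8)) = 1.63828
VBI_blend = 0.37 * 1.13432 + 0.63 * 1.63828 = 1.45181
visc_blend = exp(exp(1.45181)) - 0.8 = 70.78

70.78 cSt


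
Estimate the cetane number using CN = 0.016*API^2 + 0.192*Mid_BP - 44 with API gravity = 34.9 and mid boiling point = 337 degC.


CN = 0.016 * 34.9^2 + 0.192 * 337 - 44
CN = 19.48816 + 64.704 - 44 = 40.19216

40.19216


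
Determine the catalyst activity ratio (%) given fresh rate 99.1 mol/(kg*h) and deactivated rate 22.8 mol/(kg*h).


Activity (%) = (rate_used / rate_fresh) * 100
rate_used = 22.8, rate_fresh = 99.1
= (22.8 / 99.1) * 100
= 0.2301 * 100 = 23.01

23.01 %


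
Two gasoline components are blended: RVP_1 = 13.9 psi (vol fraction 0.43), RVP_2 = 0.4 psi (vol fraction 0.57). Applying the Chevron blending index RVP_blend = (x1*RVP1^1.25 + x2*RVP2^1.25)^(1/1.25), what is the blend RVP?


Chevron index: RVP_blend = (sum xi*RVPi^1.25)^(1/1.25)
RVP^1.25 terms: 0.43 * 13.9^1.25 + 0.57 * 0.4^1.25 = 11.7221
RVP_blend = 11.7221^(1/1.25) = 7.165

7.165 psi


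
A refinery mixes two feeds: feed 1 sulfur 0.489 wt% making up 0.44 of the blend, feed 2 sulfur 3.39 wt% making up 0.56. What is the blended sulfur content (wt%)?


Linear sulfur blending: S_blend = x1*S1 + x2*S2
Contribution 1: 0.44 * 0.489 = 0.21516 wt%
Contribution 2: 0.56 * 3.39 = 1.8984 wt%
S_blend = 0.21516 + 1.8984 = 2.11356

2.11356 wt%


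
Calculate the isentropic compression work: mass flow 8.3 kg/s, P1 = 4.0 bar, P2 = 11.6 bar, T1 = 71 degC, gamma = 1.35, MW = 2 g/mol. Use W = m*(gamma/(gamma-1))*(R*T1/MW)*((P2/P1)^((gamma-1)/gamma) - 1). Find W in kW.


Isentropic work: W = m*(gamma/(gamma-1))*(R*T1/MW)*((P2/P1)^((gamma-1)/gamma) - 1)
T1 = 71 + 273.15 = 344.15 K
Pressure ratio = 11.6 / 4.0 = 2.9
Exponent = (1.35 - 1)/1.35 = 0.259259
(P2/P1)^exp - 1 = 2.9^0.259259 - 1 = 0.317895
W = 8.3 * 1.35 / 0.35 * 8.314 * 344.15 / 2 * 0.317895 = 14560

14560 kW


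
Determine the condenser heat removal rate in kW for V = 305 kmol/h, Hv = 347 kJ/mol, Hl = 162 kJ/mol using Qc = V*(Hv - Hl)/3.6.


Qc = 305 * (347 - 162) / 3.6 = 305 * 185 / 3.6 = 15670

15670 kW


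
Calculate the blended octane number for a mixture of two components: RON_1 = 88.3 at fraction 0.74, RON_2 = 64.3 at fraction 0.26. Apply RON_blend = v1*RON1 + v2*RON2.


Linear blending: RON_blend = sum(vi * RONi)
Contribution 1: 0.74 * 88.3 = 65.342
Contribution 2: 0.26 * 64.3 = 16.718
RON_blend = 65.342 + 16.718 = 82.06

82.06


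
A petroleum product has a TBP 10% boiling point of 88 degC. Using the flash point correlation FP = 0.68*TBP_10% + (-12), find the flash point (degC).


FP = 0.68 * 88 + (-12) = 47.84

47.84 degC


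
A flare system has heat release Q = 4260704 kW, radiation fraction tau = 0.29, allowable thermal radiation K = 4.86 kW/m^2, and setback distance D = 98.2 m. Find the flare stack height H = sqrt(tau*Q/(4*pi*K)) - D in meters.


tau*Q/(4*pi*K) = 0.29 * 4260704 / (4 * pi * 4.86) = 20231.7
sqrt(20231.7) = 142.238
H = 142.238 - 98.2 = 44.04

44.04 m


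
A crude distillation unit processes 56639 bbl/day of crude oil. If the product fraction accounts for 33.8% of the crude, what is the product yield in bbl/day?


Crude throughput = 56639 bbl/day
Fraction yield = 33.8%
yield = throughput * fraction / 100
yield = 56639 * 33.8 / 100 = 19143.982

19143.982 bbl/day


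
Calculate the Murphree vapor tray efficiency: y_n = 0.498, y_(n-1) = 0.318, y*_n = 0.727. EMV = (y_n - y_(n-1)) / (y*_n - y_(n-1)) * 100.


Murphree vapor efficiency: EMV = (y_n - y_(n-1)) / (y*_n - y_(n-1)) * 100
EMV = (0.498 - 0.318) / (0.727 - 0.318) * 100 = 0.18 / 0.409 * 100 = 44.01

44.01 %


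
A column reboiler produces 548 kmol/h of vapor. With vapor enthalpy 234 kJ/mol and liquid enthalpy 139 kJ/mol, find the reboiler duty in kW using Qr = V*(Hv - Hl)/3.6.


Qr = 548 * (234 - 139) / 3.6 = 548 * 95 / 3.6 = 14460

14460 kW


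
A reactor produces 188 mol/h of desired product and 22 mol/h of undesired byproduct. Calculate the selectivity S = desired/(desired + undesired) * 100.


Selectivity = desired / (desired + undesired) * 100
Total products = 188 + 22 = 210 mol/h
S = 188 / 210 * 100
= 0.8952 * 100
= 89.52 %

89.52 %


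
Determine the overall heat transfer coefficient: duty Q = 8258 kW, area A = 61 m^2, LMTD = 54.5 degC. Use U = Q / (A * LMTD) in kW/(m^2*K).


From Q = U*A*LMTD, U = Q / (A * LMTD)
U = 8258 / (61 * 54.5) = 8258 / 3324.5 = 2.484

2.484 kW/(m^2*K)


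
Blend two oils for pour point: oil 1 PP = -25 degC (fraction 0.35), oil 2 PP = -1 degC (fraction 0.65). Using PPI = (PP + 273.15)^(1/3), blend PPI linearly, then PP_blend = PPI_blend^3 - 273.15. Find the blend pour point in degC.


PPI_1 = (-25 + 273.15)^(1/3) = 6.284028
PPI_2 = (-1 + 273.15)^(1/3) = 6.480414
PPI_blend = 0.35 * 6.284028 + 0.65 * 6.480414 = 6.411679
PP_blend = 6.411679^3 - 273.15 = 263.5817 - 273.15 = -9.57

-9.57 degC


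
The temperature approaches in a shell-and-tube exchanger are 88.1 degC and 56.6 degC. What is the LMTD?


LMTD = (dT1 - dT2) / ln(dT1/dT2)
= (88.1 - 56.6) / ln(88.1 / 56.6) = 31.5 / 0.442464 = 71.19

71.19 degC


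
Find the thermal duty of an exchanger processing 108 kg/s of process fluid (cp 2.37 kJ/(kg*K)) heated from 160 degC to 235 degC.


Q = m_dot * cp * delta_T
delta_T = 235 - 160 = 75 K
Q = 108 * 2.37 * 75
= 255.96 * 75
= 19197 kW

19197 kW


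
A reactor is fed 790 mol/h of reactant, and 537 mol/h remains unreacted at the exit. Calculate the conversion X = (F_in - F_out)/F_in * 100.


X = (F_in - F_out) / F_in * 100
Moles reacted = 790 - 537 = 253
X = 253 / 790 * 100
= 0.3203 * 100
= 32.03 %

32.03 %


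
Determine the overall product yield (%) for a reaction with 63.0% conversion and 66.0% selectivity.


Overall yield = conversion (%) * selectivity (%) / 100
Conversion = 63.0%, Selectivity = 66.0%
Y = 63.0 * 66.0 / 100
= 41.58 %

41.58 %


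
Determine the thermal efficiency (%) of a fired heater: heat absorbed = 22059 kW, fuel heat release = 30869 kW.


Furnace efficiency = Q_absorbed / Q_fuel * 100
= 22059 / 30869 * 100 = 71.46

71.46 %


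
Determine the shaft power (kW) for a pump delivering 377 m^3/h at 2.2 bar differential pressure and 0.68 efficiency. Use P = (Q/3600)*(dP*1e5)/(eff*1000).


Q = 377 / 3600 = 0.104722 m^3/s
P = 0.104722 * (2.2 * 1e5) / 0.68 / 1000 = 33.88

33.88 kW


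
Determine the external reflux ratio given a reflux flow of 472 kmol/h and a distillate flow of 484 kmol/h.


Reflux ratio definition: R = L / D (liquid returned / distillate withdrawn)
L = 472 kmol/h, D = 484 kmol/h
R = 472 / 484 = 0.9752

0.9752


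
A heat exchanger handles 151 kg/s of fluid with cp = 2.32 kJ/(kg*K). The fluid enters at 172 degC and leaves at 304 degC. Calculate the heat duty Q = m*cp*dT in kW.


Q = m_dot * cp * delta_T
delta_T = 304 - 172 = 132 K
Q = 151 * 2.32 * 132
= 350.32 * 132
= 46242.24 kW

46242.24 kW


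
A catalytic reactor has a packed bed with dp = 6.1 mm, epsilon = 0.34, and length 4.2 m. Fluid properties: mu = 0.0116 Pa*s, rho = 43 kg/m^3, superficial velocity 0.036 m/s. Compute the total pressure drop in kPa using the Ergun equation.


dp = 6.1 mm = 0.0061 m
Viscous term = 150*0.0116*0.036*(1-0.34)^2 / (0.0061^2*0.34^3) = 18657.1
Inertial term = 1.75*43*0.036^2*(1-0.34) / (0.0061*0.34^3) = 268.466
dP/L = 18657.1 + 268.466 = 18925.6 Pa/m
dP = 18925.6 * 4.2 / 1000 = 79.49 kPa

79.49 kPa


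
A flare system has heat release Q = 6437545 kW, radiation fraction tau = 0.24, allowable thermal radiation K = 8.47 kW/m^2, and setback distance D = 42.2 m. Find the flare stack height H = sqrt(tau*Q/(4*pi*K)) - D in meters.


tau*Q/(4*pi*K) = 0.24 * 6437545 / (4 * pi * 8.47) = 14515.7
sqrt(14515.7) = 120.481
H = 120.481 - 42.2 = 78.28

78.28 m


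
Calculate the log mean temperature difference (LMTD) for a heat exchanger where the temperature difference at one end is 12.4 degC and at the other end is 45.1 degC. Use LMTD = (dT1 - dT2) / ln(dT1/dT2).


LMTD = (dT1 - dT2) / ln(dT1/dT2)
= (12.4 - 45.1) / ln(12.4 / 45.1) = -32.7 / -1.29119 = 25.33

25.33 degC


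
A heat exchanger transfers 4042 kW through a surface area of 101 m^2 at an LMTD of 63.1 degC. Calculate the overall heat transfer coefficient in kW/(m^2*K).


From Q = U*A*LMTD, U = Q / (A * LMTD)
U = 4042 / (101 * 63.1) = 4042 / 6373.1 = 0.6342

0.6342 kW/(m^2*K)


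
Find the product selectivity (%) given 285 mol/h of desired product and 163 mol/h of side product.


Selectivity = desired / (desired + undesired) * 100
Total products = 285 + 163 = 448 mol/h
S = 285 / 448 * 100
= 0.6362 * 100
= 63.62 %

63.62 %


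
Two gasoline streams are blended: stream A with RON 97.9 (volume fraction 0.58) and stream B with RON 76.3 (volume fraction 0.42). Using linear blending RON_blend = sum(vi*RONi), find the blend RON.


Linear blending: RON_blend = sum(vi * RONi)
Contribution 1: 0.58 * 97.9 = 56.782
Contribution 2: 0.42 * 76.3 = 32.046
RON_blend = 56.782 + 32.046 = 88.828

88.828


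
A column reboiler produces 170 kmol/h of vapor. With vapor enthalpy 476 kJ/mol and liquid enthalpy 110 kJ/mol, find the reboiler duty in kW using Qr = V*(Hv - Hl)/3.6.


Qr = 170 * (476 - 110) / 3.6 = 170 * 366 / 3.6 = 17280

17280 kW


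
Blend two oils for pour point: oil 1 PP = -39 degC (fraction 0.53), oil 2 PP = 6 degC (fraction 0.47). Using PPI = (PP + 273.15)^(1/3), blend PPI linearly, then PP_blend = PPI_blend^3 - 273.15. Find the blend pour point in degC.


PPI_1 = (-39 + 273.15)^(1/3) = 6.163557
PPI_2 = (6 + 273.15)^(1/3) = 6.535506
PPI_blend = 0.53 * 6.163557 + 0.47 * 6.535506 = 6.338373
PP_blend = 6.338373^3 - 273.15 = 254.644 - 273.15 = -18.51

-18.51 degC


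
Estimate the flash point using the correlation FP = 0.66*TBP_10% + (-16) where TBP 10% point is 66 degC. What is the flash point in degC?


FP = 0.66 * 66 + (-16) = 27.56

27.56 degC


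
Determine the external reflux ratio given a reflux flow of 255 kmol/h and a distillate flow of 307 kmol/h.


Reflux ratio definition: R = L / D (liquid returned / distillate withdrawn)
L = 255 kmol/h, D = 307 kmol/h
R = 255 / 307 = 0.8306

0.8306


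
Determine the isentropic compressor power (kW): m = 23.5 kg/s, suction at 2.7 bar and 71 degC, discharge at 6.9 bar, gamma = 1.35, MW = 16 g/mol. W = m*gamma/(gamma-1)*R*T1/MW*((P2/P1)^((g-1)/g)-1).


Isentropic work: W = m*(gamma/(gamma-1))*(R*T1/MW)*((P2/P1)^((gamma-1)/gamma) - 1)
T1 = 71 + 273.15 = 344.15 K
Pressure ratio = 6.9 / 2.7 = 2.55556
Exponent = (1.35 - 1)/1.35 = 0.259259
(P2/P1)^exp - 1 = 2.55556^0.259259 - 1 = 0.275394
W = 23.5 * 1.35 / 0.35 * 8.314 * 344.15 / 16 * 0.275394 = 4464

4464 kW


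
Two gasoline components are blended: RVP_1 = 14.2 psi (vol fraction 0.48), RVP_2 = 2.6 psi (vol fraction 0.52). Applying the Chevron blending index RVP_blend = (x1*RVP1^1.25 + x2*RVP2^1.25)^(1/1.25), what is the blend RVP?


Chevron index: RVP_blend = (sum xi*RVPi^1.25)^(1/1.25)
RVP^1.25 terms: 0.48 * 14.2^1.25 + 0.52 * 2.6^1.25 = 14.9481
RVP_blend = 14.9481^(1/1.25) = 8.703

8.703 psi


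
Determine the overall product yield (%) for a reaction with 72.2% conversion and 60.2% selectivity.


Overall yield = conversion (%) * selectivity (%) / 100
Conversion = 72.2%, Selectivity = 60.2%
Y = 72.2 * 60.2 / 100
= 43.4644 %

43.4644 %


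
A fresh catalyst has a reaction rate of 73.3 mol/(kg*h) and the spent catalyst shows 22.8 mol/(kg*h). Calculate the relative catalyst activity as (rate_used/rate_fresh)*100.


Activity (%) = (rate_used / rate_fresh) * 100
rate_used = 22.8, rate_fresh = 73.3
= (22.8 / 73.3) * 100
= 0.3111 * 100 = 31.11

31.11 %


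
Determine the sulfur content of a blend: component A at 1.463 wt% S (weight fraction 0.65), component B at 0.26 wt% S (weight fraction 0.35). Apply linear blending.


Linear sulfur blending: S_blend = x1*S1 + x2*S2
Contribution 1: 0.65 * 1.463 = 0.95095 wt%
Contribution 2: 0.35 * 0.26 = 0.091 wt%
S_blend = 0.95095 + 0.091 = 1.04195

1.04195 wt%


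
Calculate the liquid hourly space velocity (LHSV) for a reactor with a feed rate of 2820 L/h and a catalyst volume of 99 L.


LHSV = volumetric feed rate / catalyst volume
= 2820 L/h / 99 L
= 28.48 h^-1

28.48 h^-1


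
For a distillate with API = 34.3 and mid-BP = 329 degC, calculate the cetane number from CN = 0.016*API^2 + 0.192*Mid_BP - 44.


CN = 0.016 * 34.3^2 + 0.192 * 329 - 44
CN = 18.82384 + 63.168 - 44 = 37.99184

37.99184


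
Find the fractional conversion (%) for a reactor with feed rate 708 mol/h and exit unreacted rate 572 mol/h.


X = (F_in - F_out) / F_in * 100
Moles reacted = 708 - 572 = 136
X = 136 / 708 * 100
= 0.1921 * 100
= 19.21 %

19.21 %


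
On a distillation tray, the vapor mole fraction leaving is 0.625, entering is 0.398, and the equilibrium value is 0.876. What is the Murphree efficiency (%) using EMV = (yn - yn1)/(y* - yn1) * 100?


Murphree vapor efficiency: EMV = (y_n - y_(n-1)) / (y*_n - y_(n-1)) * 100
EMV = (0.625 - 0.398) / (0.876 - 0.398) * 100 = 0.227 / 0.478 * 100 = 47.49

47.49 %


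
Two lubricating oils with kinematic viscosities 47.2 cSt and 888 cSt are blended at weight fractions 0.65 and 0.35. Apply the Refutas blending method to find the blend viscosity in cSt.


Refutas method: VBN_i = 14.534*ln(ln(visc_i + 0.8)) + 10.975, blended linearly by mass fraction; since VBN is linear in VBI_i = ln(ln(visc_i + 0.8)) and the fractions sum to 1, blend VBI directly: visc = exp(exp(VBI_blend)) - 0.8
VBI_1 = ln(ln(47.2 + 0.8)) = 1.35356
VBI_2 = ln(ln(888 + 0.8)) = 1.91543
VBI_blend = 0.65 * 1.35356 + 0.35 * 1.91543 = 1.55021
visc_blend = exp(exp(1.55021)) - 0.8 = 110.5

110.5 cSt


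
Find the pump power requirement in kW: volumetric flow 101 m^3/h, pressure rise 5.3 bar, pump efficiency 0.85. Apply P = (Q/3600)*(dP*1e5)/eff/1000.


Q = 101 / 3600 = 0.0280556 m^3/s
P = 0.0280556 * (5.3 * 1e5) / 0.85 / 1000 = 17.49

17.49 kW


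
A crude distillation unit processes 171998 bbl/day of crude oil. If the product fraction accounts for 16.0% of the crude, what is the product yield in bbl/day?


Crude throughput = 171998 bbl/day
Fraction yield = 16.0%
yield = throughput * fraction / 100
yield = 171998 * 16.0 / 100 = 27519.68

27519.68 bbl/day


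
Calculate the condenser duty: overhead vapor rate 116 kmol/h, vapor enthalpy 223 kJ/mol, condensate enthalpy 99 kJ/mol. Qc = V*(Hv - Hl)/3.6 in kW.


Qc = 116 * (223 - 99) / 3.6 = 116 * 124 / 3.6 = 3996

3996 kW


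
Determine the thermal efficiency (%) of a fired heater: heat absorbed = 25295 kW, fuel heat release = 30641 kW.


Furnace efficiency = Q_absorbed / Q_fuel * 100
= 25295 / 30641 * 100 = 82.55

82.55 %


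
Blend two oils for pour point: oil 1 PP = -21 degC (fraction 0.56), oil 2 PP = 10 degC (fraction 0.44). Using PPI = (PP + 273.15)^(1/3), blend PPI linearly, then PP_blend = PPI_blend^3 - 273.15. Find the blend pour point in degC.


PPI_1 = (-21 + 273.15)^(1/3) = 6.317613
PPI_2 = (10 + 273.15)^(1/3) = 6.566574
PPI_blend = 0.56 * 6.317613 + 0.44 * 6.566574 = 6.427156
PP_blend = 6.427156^3 - 273.15 = 265.4951 - 273.15 = -7.65

-7.65 degC


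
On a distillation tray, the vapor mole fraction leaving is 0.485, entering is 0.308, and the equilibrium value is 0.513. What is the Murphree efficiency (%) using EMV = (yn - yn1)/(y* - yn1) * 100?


Murphree vapor efficiency: EMV = (y_n - y_(n-1)) / (y*_n - y_(n-1)) * 100
EMV = (0.485 - 0.308) / (0.513 - 0.308) * 100 = 0.177 / 0.205 * 100 = 86.34

86.34 %


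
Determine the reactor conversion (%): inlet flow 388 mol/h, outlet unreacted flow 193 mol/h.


X = (F_in - F_out) / F_in * 100
Moles reacted = 388 - 193 = 195
X = 195 / 388 * 100
= 0.5026 * 100
= 50.26 %

50.26 %


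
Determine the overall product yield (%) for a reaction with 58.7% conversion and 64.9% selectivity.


Overall yield = conversion (%) * selectivity (%) / 100
Conversion = 58.7%, Selectivity = 64.9%
Y = 58.7 * 64.9 / 100
= 38.0963 %

38.0963 %


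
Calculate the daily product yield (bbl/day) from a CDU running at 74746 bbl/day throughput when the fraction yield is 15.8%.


Crude throughput = 74746 bbl/day
Fraction yield = 15.8%
yield = throughput * fraction / 100
yield = 74746 * 15.8 / 100 = 11809.868

11809.868 bbl/day


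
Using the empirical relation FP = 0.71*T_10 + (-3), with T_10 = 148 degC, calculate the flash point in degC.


FP = 0.71 * 148 + (-3) = 102.08

102.08 degC


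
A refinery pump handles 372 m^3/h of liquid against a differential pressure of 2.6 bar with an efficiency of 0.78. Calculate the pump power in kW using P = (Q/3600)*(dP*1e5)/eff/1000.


Q = 372 / 3600 = 0.103333 m^3/s
P = 0.103333 * (2.6 * 1e5) / 0.78 / 1000 = 34.44

34.44 kW


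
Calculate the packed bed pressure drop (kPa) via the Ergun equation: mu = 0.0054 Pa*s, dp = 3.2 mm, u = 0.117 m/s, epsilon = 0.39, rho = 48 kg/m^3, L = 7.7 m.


dp = 3.2 mm = 0.0032 m
Viscous term = 150*0.0054*0.117*(1-0.39)^2 / (0.0032^2*0.39^3) = 58054.6
Inertial term = 1.75*48*0.117^2*(1-0.39) / (0.0032*0.39^3) = 3695.19
dP/L = 58054.6 + 3695.19 = 61749.8 Pa/m
dP = 61749.8 * 7.7 / 1000 = 475.5 kPa

475.5 kPa


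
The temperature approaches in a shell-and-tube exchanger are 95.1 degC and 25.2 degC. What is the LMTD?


LMTD = (dT1 - dT2) / ln(dT1/dT2)
= (95.1 - 25.2) / ln(95.1 / 25.2) = 69.9 / 1.32808 = 52.63

52.63 degC


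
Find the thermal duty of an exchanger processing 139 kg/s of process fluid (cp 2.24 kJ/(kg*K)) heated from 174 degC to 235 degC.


Q = m_dot * cp * delta_T
delta_T = 235 - 174 = 61 K
Q = 139 * 2.24 * 61
= 311.36 * 61
= 18992.96 kW

18992.96 kW


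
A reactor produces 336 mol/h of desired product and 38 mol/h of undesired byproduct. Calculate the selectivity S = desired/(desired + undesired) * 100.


Selectivity = desired / (desired + undesired) * 100
Total products = 336 + 38 = 374 mol/h
S = 336 / 374 * 100
= 0.8984 * 100
= 89.84 %

89.84 %


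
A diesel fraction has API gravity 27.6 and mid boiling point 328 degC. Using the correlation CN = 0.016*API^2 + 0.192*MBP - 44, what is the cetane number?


CN = 0.016 * 27.6^2 + 0.192 * 328 - 44
CN = 12.18816 + 62.976 - 44 = 31.16416

31.16416


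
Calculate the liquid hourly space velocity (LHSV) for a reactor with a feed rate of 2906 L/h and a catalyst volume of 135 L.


LHSV = volumetric feed rate / catalyst volume
= 2906 L/h / 135 L
= 21.53 h^-1

21.53 h^-1


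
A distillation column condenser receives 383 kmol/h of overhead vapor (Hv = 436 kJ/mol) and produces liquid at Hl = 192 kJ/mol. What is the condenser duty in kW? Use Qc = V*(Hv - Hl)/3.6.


Qc = 383 * (436 - 192) / 3.6 = 383 * 244 / 3.6 = 25960

25960 kW


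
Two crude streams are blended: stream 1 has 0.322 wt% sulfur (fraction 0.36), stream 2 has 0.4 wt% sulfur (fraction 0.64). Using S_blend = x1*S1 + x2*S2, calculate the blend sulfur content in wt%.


Linear sulfur blending: S_blend = x1*S1 + x2*S2
Contribution 1: 0.36 * 0.322 = 0.11592 wt%
Contribution 2: 0.64 * 0.4 = 0.256 wt%
S_blend = 0.11592 + 0.256 = 0.37192

0.37192 wt%


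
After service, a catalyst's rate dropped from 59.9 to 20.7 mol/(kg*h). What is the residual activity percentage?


Activity (%) = (rate_used / rate_fresh) * 100
rate_used = 20.7, rate_fresh = 59.9
= (20.7 / 59.9) * 100
= 0.3456 * 100 = 34.56

34.56 %


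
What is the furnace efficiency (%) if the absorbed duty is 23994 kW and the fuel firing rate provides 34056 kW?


Furnace efficiency = Q_absorbed / Q_fuel * 100
= 23994 / 34056 * 100 = 70.45

70.45 %


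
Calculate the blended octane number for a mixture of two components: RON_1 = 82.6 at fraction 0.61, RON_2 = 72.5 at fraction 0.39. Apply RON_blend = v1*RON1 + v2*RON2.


Linear blending: RON_blend = sum(vi * RONi)
Contribution 1: 0.61 * 82.6 = 50.386
Contribution 2: 0.39 * 72.5 = 28.275
RON_blend = 50.386 + 28.275 = 78.661

78.661


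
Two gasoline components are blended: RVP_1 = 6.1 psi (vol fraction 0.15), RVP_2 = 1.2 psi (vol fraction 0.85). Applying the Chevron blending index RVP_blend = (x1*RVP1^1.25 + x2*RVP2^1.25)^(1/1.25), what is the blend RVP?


Chevron index: RVP_blend = (sum xi*RVPi^1.25)^(1/1.25)
RVP^1.25 terms: 0.15 * 6.1^1.25 + 0.85 * 1.2^1.25 = 2.50555
RVP_blend = 2.50555^(1/1.25) = 2.085

2.085 psi


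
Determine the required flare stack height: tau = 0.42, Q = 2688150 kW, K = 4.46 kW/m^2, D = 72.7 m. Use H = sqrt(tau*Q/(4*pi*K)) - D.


tau*Q/(4*pi*K) = 0.42 * 2688150 / (4 * pi * 4.46) = 20144.6
sqrt(20144.6) = 141.932
H = 141.932 - 72.7 = 69.23

69.23 m


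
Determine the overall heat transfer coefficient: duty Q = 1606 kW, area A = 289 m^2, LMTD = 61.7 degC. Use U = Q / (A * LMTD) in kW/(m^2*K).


From Q = U*A*LMTD, U = Q / (A * LMTD)
U = 1606 / (289 * 61.7) = 1606 / 17831.3 = 0.09007

0.09007 kW/(m^2*K)


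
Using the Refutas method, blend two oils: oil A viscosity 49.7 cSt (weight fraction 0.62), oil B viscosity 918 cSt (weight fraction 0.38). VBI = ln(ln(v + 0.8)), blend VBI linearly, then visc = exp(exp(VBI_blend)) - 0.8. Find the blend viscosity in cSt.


Refutas method: VBN_i = 14.534*ln(ln(visc_i + 0.8)) + 10.975, blended linearly by mass fraction; since VBN is linear in VBI_i = ln(ln(visc_i + 0.8)) and the fractions sum to 1, blend VBI directly: visc = exp(exp(VBI_blend)) - 0.8
VBI_1 = ln(ln(49.7 + 0.8)) = 1.36659
VBI_2 = ln(ln(918 + 0.8)) = 1.92031
VBI_blend = 0.62 * 1.36659 + 0.38 * 1.92031 = 1.577
visc_blend = exp(exp(1.577)) - 0.8 = 125.7

125.7 cSt


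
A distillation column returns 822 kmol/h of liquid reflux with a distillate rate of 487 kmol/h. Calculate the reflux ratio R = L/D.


Reflux ratio definition: R = L / D (liquid returned / distillate withdrawn)
L = 822 kmol/h, D = 487 kmol/h
R = 822 / 487 = 1.688

1.688


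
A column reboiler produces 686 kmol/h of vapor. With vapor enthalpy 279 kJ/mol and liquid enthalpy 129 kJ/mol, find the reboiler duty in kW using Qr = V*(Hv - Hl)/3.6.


Qr = 686 * (279 - 129) / 3.6 = 686 * 150 / 3.6 = 28580

28580 kW


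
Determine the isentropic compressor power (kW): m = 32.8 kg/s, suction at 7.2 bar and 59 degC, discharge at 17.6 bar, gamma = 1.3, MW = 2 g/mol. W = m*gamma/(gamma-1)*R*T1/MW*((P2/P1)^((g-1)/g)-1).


Isentropic work: W = m*(gamma/(gamma-1))*(R*T1/MW)*((P2/P1)^((gamma-1)/gamma) - 1)
T1 = 59 + 273.15 = 332.15 K
Pressure ratio = 17.6 / 7.2 = 2.44444
Exponent = (1.3 - 1)/1.3 = 0.230769
(P2/P1)^exp - 1 = 2.44444^0.230769 - 1 = 0.229079
W = 32.8 * 1.3 / 0.3 * 8.314 * 332.15 / 2 * 0.229079 = 44960

44960 kW


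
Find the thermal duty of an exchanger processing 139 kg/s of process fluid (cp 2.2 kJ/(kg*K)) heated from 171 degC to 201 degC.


Q = m_dot * cp * delta_T
delta_T = 201 - 171 = 30 K
Q = 139 * 2.2 * 30
= 305.8 * 30
= 9174 kW

9174 kW


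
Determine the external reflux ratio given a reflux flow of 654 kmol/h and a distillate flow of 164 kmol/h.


Reflux ratio definition: R = L / D (liquid returned / distillate withdrawn)
L = 654 kmol/h, D = 164 kmol/h
R = 654 / 164 = 3.988

3.988


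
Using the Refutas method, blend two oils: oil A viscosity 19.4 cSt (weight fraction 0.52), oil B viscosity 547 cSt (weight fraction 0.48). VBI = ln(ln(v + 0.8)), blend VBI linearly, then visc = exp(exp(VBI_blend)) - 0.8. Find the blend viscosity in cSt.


Refutas method: VBN_i = 14.534*ln(ln(visc_i + 0.8)) + 10.975, blended linearly by mass fraction; since VBN is linear in VBI_i = ln(ln(visc_i + 0.8)) and the fractions sum to 1, blend VBI directly: visc = exp(exp(VBI_blend)) - 0.8
VBI_1 = ln(ln(19.4 + 0.8)) = 1.1005
VBI_2 = ln(ln(547 + 0.8)) = 1.84149
VBI_blend = 0.52 * 1.1005 + 0.48 * 1.84149 = 1.45618
visc_blend = exp(exp(1.45618)) - 0.8 = 72.13

72.13 cSt


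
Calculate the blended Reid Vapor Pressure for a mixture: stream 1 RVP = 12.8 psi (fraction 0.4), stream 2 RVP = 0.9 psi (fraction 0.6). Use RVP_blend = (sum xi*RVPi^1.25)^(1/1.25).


Chevron index: RVP_blend = (sum xi*RVPi^1.25)^(1/1.25)
RVP^1.25 terms: 0.4 * 12.8^1.25 + 0.6 * 0.9^1.25 = 10.2104
RVP_blend = 10.2104^(1/1.25) = 6.416

6.416 psi


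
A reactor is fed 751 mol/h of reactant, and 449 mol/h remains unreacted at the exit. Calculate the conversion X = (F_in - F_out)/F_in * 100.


X = (F_in - F_out) / F_in * 100
Moles reacted = 751 - 449 = 302
X = 302 / 751 * 100
= 0.4021 * 100
= 40.21 %

40.21 %


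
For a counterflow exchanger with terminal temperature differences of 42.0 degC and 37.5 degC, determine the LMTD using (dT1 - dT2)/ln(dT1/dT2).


LMTD = (dT1 - dT2) / ln(dT1/dT2)
= (42.0 - 37.5) / ln(42.0 / 37.5) = 4.5 / 0.113329 = 39.71

39.71 degC


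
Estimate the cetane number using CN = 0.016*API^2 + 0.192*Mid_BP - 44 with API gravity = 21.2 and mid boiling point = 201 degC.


CN = 0.016 * 21.2^2 + 0.192 * 201 - 44
CN = 7.19104 + 38.592 - 44 = 1.78304

1.78304


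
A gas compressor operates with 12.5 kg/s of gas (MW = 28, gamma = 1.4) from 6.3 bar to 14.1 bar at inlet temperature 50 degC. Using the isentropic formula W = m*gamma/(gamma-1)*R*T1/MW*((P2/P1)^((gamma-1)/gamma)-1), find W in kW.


Isentropic work: W = m*(gamma/(gamma-1))*(R*T1/MW)*((P2/P1)^((gamma-1)/gamma) - 1)
T1 = 50 + 273.15 = 323.15 K
Pressure ratio = 14.1 / 6.3 = 2.2381
Exponent = (1.4 - 1)/1.4 = 0.285714
(P2/P1)^exp - 1 = 2.2381^0.285714 - 1 = 0.258825
W = 12.5 * 1.4 / 0.4 * 8.314 * 323.15 / 28 * 0.258825 = 1087

1087 kW


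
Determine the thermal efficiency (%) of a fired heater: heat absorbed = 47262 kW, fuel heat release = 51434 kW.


Furnace efficiency = Q_absorbed / Q_fuel * 100
= 47262 / 51434 * 100 = 91.89

91.89 %
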